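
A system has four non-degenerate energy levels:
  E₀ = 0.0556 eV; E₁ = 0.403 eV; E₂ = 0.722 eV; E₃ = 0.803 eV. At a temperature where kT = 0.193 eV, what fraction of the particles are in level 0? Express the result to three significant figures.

Eᵢ/kT = 0.28808, 2.0881, 3.7409, 4.1606.
Z = Σ e^(−Eᵢ/kT) = e^(−0.28808) + e^(−2.0881) + e^(−3.7409) + e^(−4.1606) = 0.74970 + 0.12392 + 0.023733 + 0.015598 = 0.91295.
P₀ = e^(−E₀/kT) / Z = 0.74970/0.91295 = 0.821.

0.821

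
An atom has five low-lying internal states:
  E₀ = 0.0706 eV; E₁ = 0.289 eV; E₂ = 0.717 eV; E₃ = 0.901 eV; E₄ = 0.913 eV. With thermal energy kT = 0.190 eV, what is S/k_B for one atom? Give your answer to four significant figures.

0.7440

Eᵢ/kT = 0.371579, 1.52105, 3.77368, 4.74211, 4.80526.
Z = Σ e^(−Eᵢ/kT) = e^(−0.371579) + e^(−1.52105) + e^(−3.77368) + e^(−4.74211) + e^(−4.80526) = 0.689645 + 0.218482 + 0.0229674 + 0.00872023 + 0.00818657 = 0.948001.
⟨E⟩ = Σ EᵢPᵢ = 0.151507 eV.
S/k_B = ln Z + ⟨E⟩/kT = ln(0.948001) + 0.151507/0.190 = -0.0533997 + 0.797405 = 0.7440.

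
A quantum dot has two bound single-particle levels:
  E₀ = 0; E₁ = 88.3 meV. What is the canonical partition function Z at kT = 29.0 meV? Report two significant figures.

Eᵢ/kT = 0, 3.045.
Z = Σ e^(−Eᵢ/kT) = e^(−0) + e^(−3.045) = 1.000 + 0.04760 = 1.048.

Z = 1.0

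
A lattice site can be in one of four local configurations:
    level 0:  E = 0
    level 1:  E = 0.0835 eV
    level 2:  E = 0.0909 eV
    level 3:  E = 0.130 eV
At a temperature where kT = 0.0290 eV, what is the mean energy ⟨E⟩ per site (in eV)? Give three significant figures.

0.00911 eV

Eᵢ/kT = 0, 2.8793, 3.1345, 4.4828.
Z = Σ e^(−Eᵢ/kT) = e^(−0) + e^(−2.8793) + e^(−3.1345) + e^(−4.4828) = 1.0000 + 0.056174 + 0.043522 + 0.011302 = 1.1110.
⟨E⟩ = Σ Eᵢ e^(−Eᵢ/kT) / Z = (0·1.0000 + 0.0835·0.056174 + 0.0909·0.043522 + 0.130·0.011302) / 1.1110 = 0.00911 eV.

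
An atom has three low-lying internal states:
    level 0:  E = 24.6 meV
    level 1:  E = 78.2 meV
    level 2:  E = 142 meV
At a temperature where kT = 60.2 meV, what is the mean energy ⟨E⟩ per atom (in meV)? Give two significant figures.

Eᵢ/kT = 0.4086, 1.299, 2.359.
Z = Σ e^(−Eᵢ/kT) = e^(−0.4086) + e^(−1.299) + e^(−2.359) = 0.6646 + 0.2728 + 0.09451 = 1.032.
⟨E⟩ = Σ Eᵢ e^(−Eᵢ/kT) / Z = (24.6·0.6646 + 78.2·0.2728 + 142·0.09451) / 1.032 = 50 meV.

50 meV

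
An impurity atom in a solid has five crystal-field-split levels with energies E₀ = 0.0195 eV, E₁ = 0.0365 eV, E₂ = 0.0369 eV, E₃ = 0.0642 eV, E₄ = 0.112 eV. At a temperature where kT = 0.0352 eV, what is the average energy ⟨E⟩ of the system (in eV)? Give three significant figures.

Eᵢ/kT = 0.55398, 1.0369, 1.0483, 1.8239, 3.1818.
Z = Σ e^(−Eᵢ/kT) = e^(−0.55398) + e^(−1.0369) + e^(−1.0483) + e^(−1.8239) + e^(−3.1818) = 0.57466 + 0.35455 + 0.35053 + 0.16140 + 0.041511 = 1.4827.
⟨E⟩ = Σ Eᵢ e^(−Eᵢ/kT) / Z = (0.0195·0.57466 + 0.0365·0.35455 + 0.0369·0.35053 + 0.0642·0.16140 + 0.112·0.041511) / 1.4827 = 0.0351 eV.

0.0351 eV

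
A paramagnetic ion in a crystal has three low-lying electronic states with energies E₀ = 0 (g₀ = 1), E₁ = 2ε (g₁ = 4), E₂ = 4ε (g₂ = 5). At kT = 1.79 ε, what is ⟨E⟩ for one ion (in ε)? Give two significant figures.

Eᵢ/kT = 0, 1.117, 2.235.
Z = Σ gᵢe^(−Eᵢ/kT) = 1·e^(−0) + 4·e^(−1.117) + 5·e^(−2.235) = 1.000 + 1.309 + 0.5350 = 2.844.
⟨E⟩ = Σ Eᵢ gᵢe^(−Eᵢ/kT) / Z = (0·1.000 + 2·1.309 + 4·0.5350) / 2.844 = 1.7 ε.

1.7 ε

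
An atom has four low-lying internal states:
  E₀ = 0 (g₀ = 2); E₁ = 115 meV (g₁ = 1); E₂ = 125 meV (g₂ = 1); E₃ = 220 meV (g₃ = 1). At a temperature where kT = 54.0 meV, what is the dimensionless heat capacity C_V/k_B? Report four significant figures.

Eᵢ/kT = 0, 2.12963, 2.31481, 4.07407.
Z = Σ gᵢe^(−Eᵢ/kT) = 2·e^(−0) + 1·e^(−2.12963) + 1·e^(−2.31481) + 1·e^(−4.07407) = 2.00000 + 0.118881 + 0.0987850 + 0.0170080 = 2.23467.
⟨E⟩ = 13.3179 meV, ⟨E²⟩ = 1762.63 meV².
C_V/k_B = (⟨E²⟩ − ⟨E⟩²)/(kT)² = (1762.63 − 177.366)/2916.00 = 0.5436.

0.5436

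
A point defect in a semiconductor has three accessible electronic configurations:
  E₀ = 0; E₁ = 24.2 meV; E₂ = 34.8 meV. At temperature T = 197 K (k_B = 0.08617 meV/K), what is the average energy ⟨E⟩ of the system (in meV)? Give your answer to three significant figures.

k_BT = 0.08617 × 197 K = 16.975 meV.
Eᵢ/kT = 0, 1.4256, 2.0501.
Z = Σ e^(−Eᵢ/kT) = e^(−0) + e^(−1.4256) + e^(−2.0501) = 1.0000 + 0.24036 + 0.12872 = 1.3691.
⟨E⟩ = Σ Eᵢ e^(−Eᵢ/kT) / Z = (0·1.0000 + 24.2·0.24036 + 34.8·0.12872) / 1.3691 = 7.52 meV.

7.52 meV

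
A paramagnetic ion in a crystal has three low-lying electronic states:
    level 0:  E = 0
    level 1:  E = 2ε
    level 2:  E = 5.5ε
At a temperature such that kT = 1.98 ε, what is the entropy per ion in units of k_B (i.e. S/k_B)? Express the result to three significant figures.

0.734

Eᵢ/kT = 0, 1.0101, 2.7778.
Z = Σ e^(−Eᵢ/kT) = e^(−0) + e^(−1.0101) + e^(−2.7778) = 1.0000 + 0.36418 + 0.062175 = 1.4264.
⟨E⟩ = Σ EᵢPᵢ = 0.75037 ε.
S/k_B = ln Z + ⟨E⟩/kT = ln(1.4264) + 0.75037/1.98 = 0.35515 + 0.37897 = 0.734.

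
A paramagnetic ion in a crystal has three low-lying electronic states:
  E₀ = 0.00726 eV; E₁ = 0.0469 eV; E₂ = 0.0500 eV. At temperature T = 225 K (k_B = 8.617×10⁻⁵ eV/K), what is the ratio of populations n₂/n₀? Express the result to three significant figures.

k_BT = 8.617×10⁻⁵ × 225 K = 0.019388 eV.
n₂/n₀ = exp[−(E₂−E₀)/kT] = exp(−(0.04274 eV)/(0.019388 eV)) = exp(-2.2045) = 0.110.

0.110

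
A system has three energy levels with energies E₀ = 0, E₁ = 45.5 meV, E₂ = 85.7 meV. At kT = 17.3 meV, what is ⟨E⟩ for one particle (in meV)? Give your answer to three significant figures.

3.60 meV

Eᵢ/kT = 0, 2.6301, 4.9538.
Z = Σ e^(−Eᵢ/kT) = e^(−0) + e^(−2.6301) + e^(−4.9538) = 1.0000 + 0.072071 + 0.0070565 = 1.0791.
⟨E⟩ = Σ Eᵢ e^(−Eᵢ/kT) / Z = (0·1.0000 + 45.5·0.072071 + 85.7·0.0070565) / 1.0791 = 3.60 meV.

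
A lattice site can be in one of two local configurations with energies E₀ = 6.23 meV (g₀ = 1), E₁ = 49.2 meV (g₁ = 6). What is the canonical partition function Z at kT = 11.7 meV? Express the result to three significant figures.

Z = 0.677

Eᵢ/kT = 0.53248, 4.2051.
Z = Σ gᵢe^(−Eᵢ/kT) = 1·e^(−0.53248) + 6·e^(−4.2051) = 0.58715 + 0.089516 = 0.67667.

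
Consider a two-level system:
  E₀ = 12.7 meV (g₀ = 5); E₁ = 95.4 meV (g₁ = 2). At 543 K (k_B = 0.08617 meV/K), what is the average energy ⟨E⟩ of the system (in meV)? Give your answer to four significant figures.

17.99 meV

k_BT = 0.08617 × 543 K = 46.7903 meV.
Eᵢ/kT = 0.271424, 2.03888.
Z = Σ gᵢe^(−Eᵢ/kT) = 5·e^(−0.271424) + 2·e^(−2.03888) = 3.81147 + 0.260349 = 4.07182.
⟨E⟩ = Σ Eᵢ gᵢe^(−Eᵢ/kT) / Z = (12.7·3.81147 + 95.4·0.260349) / 4.07182 = 17.99 meV.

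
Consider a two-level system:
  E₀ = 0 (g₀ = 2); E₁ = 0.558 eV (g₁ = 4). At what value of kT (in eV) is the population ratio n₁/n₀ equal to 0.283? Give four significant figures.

n₁/n₀ = (g₁/g₀) exp[−(E₁−E₀)/kT] = 0.283.
⇒ (E₁−E₀)/kT = ln((4/2)/0.283) = ln(7.06714) = 1.95546.
kT = 0.558 eV / 1.95546 = 0.2854 eV.

0.2854 eV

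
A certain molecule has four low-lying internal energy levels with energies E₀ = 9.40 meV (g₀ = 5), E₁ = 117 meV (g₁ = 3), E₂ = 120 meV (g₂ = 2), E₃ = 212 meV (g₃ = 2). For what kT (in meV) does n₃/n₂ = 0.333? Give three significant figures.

n₃/n₂ = (g₃/g₂) exp[−(E₃−E₂)/kT] = 0.333.
⇒ (E₃−E₂)/kT = ln((2/2)/0.333) = ln(3.0030) = 1.0996.
kT = 92 meV / 1.0996 = 83.7 meV.

83.7 meV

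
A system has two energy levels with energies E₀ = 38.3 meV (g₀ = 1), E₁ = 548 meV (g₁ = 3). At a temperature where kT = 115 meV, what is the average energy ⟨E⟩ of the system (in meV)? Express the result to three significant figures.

55.9 meV

Eᵢ/kT = 0.33304, 4.7652.
Z = Σ gᵢe^(−Eᵢ/kT) = 1·e^(−0.33304) + 3·e^(−4.7652) = 0.71674 + 0.025564 = 0.74230.
⟨E⟩ = Σ Eᵢ gᵢe^(−Eᵢ/kT) / Z = (38.3·0.71674 + 548·0.025564) / 0.74230 = 55.9 meV.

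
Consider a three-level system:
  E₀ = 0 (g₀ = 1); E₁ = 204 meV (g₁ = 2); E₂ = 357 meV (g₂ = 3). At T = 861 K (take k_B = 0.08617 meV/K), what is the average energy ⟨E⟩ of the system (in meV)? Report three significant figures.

k_BT = 0.08617 × 861 K = 74.192 meV.
Eᵢ/kT = 0, 2.7496, 4.8118.
Z = Σ gᵢe^(−Eᵢ/kT) = 1·e^(−0) + 2·e^(−2.7496) + 3·e^(−4.8118) = 1.0000 + 0.12791 + 0.024400 = 1.1523.
⟨E⟩ = Σ Eᵢ gᵢe^(−Eᵢ/kT) / Z = (0·1.0000 + 204·0.12791 + 357·0.024400) / 1.1523 = 30.2 meV.

30.2 meV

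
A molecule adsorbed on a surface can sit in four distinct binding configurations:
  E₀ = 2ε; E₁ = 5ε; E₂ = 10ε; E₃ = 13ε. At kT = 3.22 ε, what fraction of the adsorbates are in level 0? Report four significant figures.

Eᵢ/kT = 0.621118, 1.55280, 3.10559, 4.03727.
Z = Σ e^(−Eᵢ/kT) = e^(−0.621118) + e^(−1.55280) + e^(−3.10559) + e^(−4.03727) = 0.537343 + 0.211655 + 0.0447981 + 0.0176456 = 0.811442.
P₀ = e^(−E₀/kT) / Z = 0.537343/0.811442 = 0.6622.

0.6622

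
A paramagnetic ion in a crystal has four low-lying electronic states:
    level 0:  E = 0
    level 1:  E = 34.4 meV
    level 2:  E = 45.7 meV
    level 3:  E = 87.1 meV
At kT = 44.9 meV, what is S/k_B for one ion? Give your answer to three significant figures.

Eᵢ/kT = 0, 0.76615, 1.0178, 1.9399.
Z = Σ e^(−Eᵢ/kT) = e^(−0) + e^(−0.76615) + e^(−1.0178) + e^(−1.9399) = 1.0000 + 0.46480 + 0.36139 + 0.14372 = 1.9699.
⟨E⟩ = Σ EᵢPᵢ = 22.855 meV.
S/k_B = ln Z + ⟨E⟩/kT = ln(1.9699) + 22.855/44.9 = 0.67798 + 0.50902 = 1.19.

1.19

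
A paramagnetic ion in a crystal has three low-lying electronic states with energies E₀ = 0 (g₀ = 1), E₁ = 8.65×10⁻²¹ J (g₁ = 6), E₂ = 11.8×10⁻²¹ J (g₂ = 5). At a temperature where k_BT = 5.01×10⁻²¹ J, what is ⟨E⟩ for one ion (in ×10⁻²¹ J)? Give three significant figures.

Eᵢ/kT = 0, 1.7265, 2.3553.
Z = Σ gᵢe^(−Eᵢ/kT) = 1·e^(−0) + 6·e^(−1.7265) + 5·e^(−2.3553) = 1.0000 + 1.0674 + 0.47433 = 2.5417.
⟨E⟩ = Σ Eᵢ gᵢe^(−Eᵢ/kT) / Z = (0·1.0000 + 8.65·1.0674 + 11.8·0.47433) / 2.5417 = 5.83 ×10⁻²¹ J.

5.83 ×10⁻²¹ J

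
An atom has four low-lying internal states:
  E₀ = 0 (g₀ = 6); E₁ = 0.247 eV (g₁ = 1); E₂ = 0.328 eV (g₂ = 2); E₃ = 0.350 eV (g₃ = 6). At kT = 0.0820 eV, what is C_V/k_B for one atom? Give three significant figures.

Eᵢ/kT = 0, 3.0122, 4.0000, 4.2683.
Z = Σ gᵢe^(−Eᵢ/kT) = 6·e^(−0) + 1·e^(−3.0122) + 2·e^(−4.0000) + 6·e^(−4.2683) = 6.0000 + 0.049183 + 0.036631 + 0.084033 = 6.1698.
⟨E⟩ = 0.0086834 eV, ⟨E²⟩ = 0.0027935 eV².
C_V/k_B = (⟨E²⟩ − ⟨E⟩²)/(kT)² = (0.0027935 − 0.000075401)/0.0067240 = 0.404.

0.404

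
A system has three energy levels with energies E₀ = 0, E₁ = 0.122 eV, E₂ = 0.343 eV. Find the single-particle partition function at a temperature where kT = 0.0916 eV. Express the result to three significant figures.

Z = 1.29

Eᵢ/kT = 0, 1.3319, 3.7445.
Z = Σ e^(−Eᵢ/kT) = e^(−0) + e^(−1.3319) + e^(−3.7445) = 1.0000 + 0.26398 + 0.023647 = 1.2876.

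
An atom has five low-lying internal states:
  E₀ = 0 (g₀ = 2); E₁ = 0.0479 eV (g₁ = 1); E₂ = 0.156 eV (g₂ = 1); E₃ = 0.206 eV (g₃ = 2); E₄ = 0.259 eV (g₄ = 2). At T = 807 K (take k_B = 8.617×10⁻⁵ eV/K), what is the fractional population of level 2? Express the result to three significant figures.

k_BT = 8.617×10⁻⁵ × 807 K = 0.069539 eV.
Eᵢ/kT = 0, 0.68882, 2.2433, 2.9624, 3.7245.
Z = Σ gᵢe^(−Eᵢ/kT) = 2·e^(−0) + 1·e^(−0.68882) + 1·e^(−2.2433) + 2·e^(−2.9624) + 2·e^(−3.7245) = 2.0000 + 0.50217 + 0.10611 + 0.10339 + 0.048250 = 2.7599.
P₂ = g₂ e^(−E₂/kT) / Z = 0.10611/2.7599 = 0.0384.

0.0384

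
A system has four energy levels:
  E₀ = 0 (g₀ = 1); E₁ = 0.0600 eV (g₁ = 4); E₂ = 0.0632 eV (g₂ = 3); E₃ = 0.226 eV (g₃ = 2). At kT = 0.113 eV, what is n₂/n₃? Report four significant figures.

6.336

n₂/n₃ = (g₂/g₃) exp[−(E₂−E₃)/kT] = (3/2) × exp(−(-0.1628 eV)/(0.113 eV)) = (3/2) × exp(1.44071) = 6.336.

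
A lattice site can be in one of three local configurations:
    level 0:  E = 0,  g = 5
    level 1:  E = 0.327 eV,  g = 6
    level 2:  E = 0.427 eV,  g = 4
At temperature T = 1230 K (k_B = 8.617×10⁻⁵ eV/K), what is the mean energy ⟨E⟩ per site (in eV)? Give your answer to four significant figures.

k_BT = 8.617×10⁻⁵ × 1230 K = 0.105989 eV.
Eᵢ/kT = 0, 3.08523, 4.02872.
Z = Σ gᵢe^(−Eᵢ/kT) = 5·e^(−0) + 6·e^(−3.08523) + 4·e^(−4.02872) = 5.00000 + 0.274317 + 0.0711884 = 5.34551.
⟨E⟩ = Σ Eᵢ gᵢe^(−Eᵢ/kT) / Z = (0·5.00000 + 0.327·0.274317 + 0.427·0.0711884) / 5.34551 = 0.02247 eV.

0.02247 eV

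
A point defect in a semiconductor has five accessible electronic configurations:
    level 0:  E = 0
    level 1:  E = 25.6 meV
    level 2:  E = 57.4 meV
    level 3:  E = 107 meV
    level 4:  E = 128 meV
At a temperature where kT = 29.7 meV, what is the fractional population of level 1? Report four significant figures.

Eᵢ/kT = 0, 0.861953, 1.93266, 3.60269, 4.30976.
Z = Σ e^(−Eᵢ/kT) = e^(−0) + e^(−0.861953) + e^(−1.93266) + e^(−3.60269) + e^(−4.30976) = 1.00000 + 0.422336 + 0.144763 + 0.0272503 + 0.0134368 = 1.60779.
P₁ = e^(−E₁/kT) / Z = 0.422336/1.60779 = 0.2627.

0.2627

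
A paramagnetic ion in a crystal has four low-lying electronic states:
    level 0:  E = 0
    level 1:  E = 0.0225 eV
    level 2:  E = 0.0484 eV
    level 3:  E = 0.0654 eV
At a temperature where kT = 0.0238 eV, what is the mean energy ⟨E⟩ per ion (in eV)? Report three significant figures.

0.0122 eV

Eᵢ/kT = 0, 0.94538, 2.0336, 2.7479.
Z = Σ e^(−Eᵢ/kT) = e^(−0) + e^(−0.94538) + e^(−2.0336) + e^(−2.7479) = 1.0000 + 0.38853 + 0.13086 + 0.064062 = 1.5835.
⟨E⟩ = Σ Eᵢ e^(−Eᵢ/kT) / Z = (0·1.0000 + 0.0225·0.38853 + 0.0484·0.13086 + 0.0654·0.064062) / 1.5835 = 0.0122 eV.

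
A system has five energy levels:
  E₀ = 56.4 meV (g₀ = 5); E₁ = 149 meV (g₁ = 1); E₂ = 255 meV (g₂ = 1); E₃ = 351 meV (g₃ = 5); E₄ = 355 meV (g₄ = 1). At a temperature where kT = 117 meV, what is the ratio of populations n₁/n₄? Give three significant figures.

5.82

n₁/n₄ = (g₁/g₄) exp[−(E₁−E₄)/kT] = (1/1) × exp(−(-206 meV)/(117 meV)) = (1/1) × exp(1.7607) = 5.82.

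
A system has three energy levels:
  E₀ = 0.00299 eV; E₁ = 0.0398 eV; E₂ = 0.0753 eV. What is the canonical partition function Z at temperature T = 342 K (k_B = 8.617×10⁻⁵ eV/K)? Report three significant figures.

k_BT = 8.617×10⁻⁵ × 342 K = 0.029470 eV.
Eᵢ/kT = 0.10146, 1.3505, 2.5551.
Z = Σ e^(−Eᵢ/kT) = e^(−0.10146) + e^(−1.3505) + e^(−2.5551) = 0.90352 + 0.25911 + 0.077684 = 1.2403.

Z = 1.24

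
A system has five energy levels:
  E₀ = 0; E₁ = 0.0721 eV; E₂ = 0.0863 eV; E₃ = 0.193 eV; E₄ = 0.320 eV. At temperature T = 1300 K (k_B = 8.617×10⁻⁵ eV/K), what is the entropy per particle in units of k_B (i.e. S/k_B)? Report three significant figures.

1.32

k_BT = 8.617×10⁻⁵ × 1300 K = 0.11202 eV.
Eᵢ/kT = 0, 0.64364, 0.77040, 1.7229, 2.8566.
Z = Σ e^(−Eᵢ/kT) = e^(−0) + e^(−0.64364) + e^(−0.77040) + e^(−1.7229) + e^(−2.8566) = 1.0000 + 0.52538 + 0.46283 + 0.17855 + 0.057464 = 2.2242.
⟨E⟩ = Σ EᵢPᵢ = 0.058750 eV.
S/k_B = ln Z + ⟨E⟩/kT = ln(2.2242) + 0.058750/0.11202 = 0.79940 + 0.52446 = 1.32.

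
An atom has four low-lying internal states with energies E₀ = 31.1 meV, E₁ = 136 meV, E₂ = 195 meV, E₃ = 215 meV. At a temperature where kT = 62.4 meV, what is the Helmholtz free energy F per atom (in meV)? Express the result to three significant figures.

Eᵢ/kT = 0.49840, 2.1795, 3.1250, 3.4455.
Z = Σ e^(−Eᵢ/kT) = e^(−0.49840) + e^(−2.1795) + e^(−3.1250) + e^(−3.4455) = 0.60750 + 0.11310 + 0.043937 + 0.031889 = 0.79643.
F = −kT ln Z = −62.4 × ln(0.79643) = −62.4 × -0.22762 = 14.2 meV.

14.2 meV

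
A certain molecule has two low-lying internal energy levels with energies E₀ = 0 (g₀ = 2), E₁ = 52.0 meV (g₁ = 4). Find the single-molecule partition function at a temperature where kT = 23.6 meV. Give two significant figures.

Eᵢ/kT = 0, 2.203.
Z = Σ gᵢe^(−Eᵢ/kT) = 2·e^(−0) + 4·e^(−2.203) = 2.000 + 0.4419 = 2.442.

Z = 2.4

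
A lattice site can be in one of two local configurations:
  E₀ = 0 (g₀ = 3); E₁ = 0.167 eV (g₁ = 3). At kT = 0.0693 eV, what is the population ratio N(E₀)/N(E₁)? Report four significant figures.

n₀/n₁ = (g₀/g₁) exp[−(E₀−E₁)/kT] = (3/3) × exp(−(-0.167 eV)/(0.0693 eV)) = (3/3) × exp(2.40981) = 11.13.

11.13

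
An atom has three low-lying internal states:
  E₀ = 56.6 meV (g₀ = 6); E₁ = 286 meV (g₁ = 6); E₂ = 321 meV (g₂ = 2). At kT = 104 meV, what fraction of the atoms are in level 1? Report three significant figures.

Eᵢ/kT = 0.54423, 2.7500, 3.0865.
Z = Σ gᵢe^(−Eᵢ/kT) = 6·e^(−0.54423) + 6·e^(−2.7500) + 2·e^(−3.0865) = 3.4817 + 0.38357 + 0.091323 = 3.9566.
P₁ = g₁ e^(−E₁/kT) / Z = 0.38357/3.9566 = 0.0969.

0.0969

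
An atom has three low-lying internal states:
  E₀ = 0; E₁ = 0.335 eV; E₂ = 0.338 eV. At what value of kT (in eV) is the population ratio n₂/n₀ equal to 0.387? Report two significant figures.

n₂/n₀ = exp[−(E₂−E₀)/kT] = 0.387.
⇒ (E₂−E₀)/kT = ln(1/0.387) = ln(2.584) = 0.9493.
kT = 0.338 eV / 0.9493 = 0.36 eV.

0.36 eV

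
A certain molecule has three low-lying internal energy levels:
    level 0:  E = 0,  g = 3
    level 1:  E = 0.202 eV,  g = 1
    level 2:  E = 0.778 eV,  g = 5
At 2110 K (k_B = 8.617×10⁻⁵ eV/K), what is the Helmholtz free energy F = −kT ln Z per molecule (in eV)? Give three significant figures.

k_BT = 8.617×10⁻⁵ × 2110 K = 0.18182 eV.
Eᵢ/kT = 0, 1.1110, 4.2790.
Z = Σ gᵢe^(−Eᵢ/kT) = 3·e^(−0) + 1·e^(−1.1110) + 5·e^(−4.2790) = 3.0000 + 0.32923 + 0.069283 = 3.3985.
F = −kT ln Z = −0.18182 × ln(3.3985) = −0.18182 × 1.2233 = -0.222 eV.

-0.222 eV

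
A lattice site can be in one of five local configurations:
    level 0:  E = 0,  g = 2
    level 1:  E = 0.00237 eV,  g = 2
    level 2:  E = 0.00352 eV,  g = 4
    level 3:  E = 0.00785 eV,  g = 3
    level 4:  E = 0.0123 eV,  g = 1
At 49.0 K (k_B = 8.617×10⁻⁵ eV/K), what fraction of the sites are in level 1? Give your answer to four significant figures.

k_BT = 8.617×10⁻⁵ × 49.0 K = 0.00422233 eV.
Eᵢ/kT = 0, 0.561301, 0.833663, 1.85916, 2.91308.
Z = Σ gᵢe^(−Eᵢ/kT) = 2·e^(−0) + 2·e^(−0.561301) + 4·e^(−0.833663) + 3·e^(−1.85916) + 1·e^(−2.91308) = 2.00000 + 1.14093 + 1.73782 + 0.467410 + 0.0543082 = 5.40047.
P₁ = g₁ e^(−E₁/kT) / Z = 1.14093/5.40047 = 0.2113.

0.2113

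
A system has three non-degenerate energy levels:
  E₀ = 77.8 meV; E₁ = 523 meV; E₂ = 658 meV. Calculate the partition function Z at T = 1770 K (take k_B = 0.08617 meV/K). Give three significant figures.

Z = 0.646

k_BT = 0.08617 × 1770 K = 152.52 meV.
Eᵢ/kT = 0.51010, 3.4291, 4.3142.
Z = Σ e^(−Eᵢ/kT) = e^(−0.51010) + e^(−3.4291) + e^(−4.3142) = 0.60044 + 0.032416 + 0.013377 = 0.64623.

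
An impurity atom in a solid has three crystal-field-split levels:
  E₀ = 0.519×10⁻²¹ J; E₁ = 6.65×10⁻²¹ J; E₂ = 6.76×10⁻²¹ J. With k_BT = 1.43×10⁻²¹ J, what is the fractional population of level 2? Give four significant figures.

0.01240

Eᵢ/kT = 0.362937, 4.65035, 4.72727.
Z = Σ e^(−Eᵢ/kT) = e^(−0.362937) + e^(−4.65035) + e^(−4.72727) = 0.695630 + 0.00955826 + 0.00885060 = 0.714039.
P₂ = e^(−E₂/kT) / Z = 0.00885060/0.714039 = 0.01240.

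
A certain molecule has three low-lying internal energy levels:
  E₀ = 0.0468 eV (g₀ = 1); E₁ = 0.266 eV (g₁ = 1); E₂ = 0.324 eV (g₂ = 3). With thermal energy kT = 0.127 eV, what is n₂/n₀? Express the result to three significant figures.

n₂/n₀ = (g₂/g₀) exp[−(E₂−E₀)/kT] = (3/1) × exp(−(0.2772 eV)/(0.127 eV)) = (3/1) × exp(-2.1827) = 0.338.

0.338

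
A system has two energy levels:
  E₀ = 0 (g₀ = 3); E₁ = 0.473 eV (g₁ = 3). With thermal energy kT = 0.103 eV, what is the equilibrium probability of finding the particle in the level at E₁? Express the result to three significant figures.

0.0100

Eᵢ/kT = 0, 4.5922.
Z = Σ gᵢe^(−Eᵢ/kT) = 3·e^(−0) + 3·e^(−4.5922) = 3.0000 + 0.030392 = 3.0304.
P₁ = g₁ e^(−E₁/kT) / Z = 0.030392/3.0304 = 0.0100.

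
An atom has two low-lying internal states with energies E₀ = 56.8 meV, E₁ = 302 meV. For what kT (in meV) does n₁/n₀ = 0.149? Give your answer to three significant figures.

129 meV

n₁/n₀ = exp[−(E₁−E₀)/kT] = 0.149.
⇒ (E₁−E₀)/kT = ln(1/0.149) = ln(6.7114) = 1.9038.
kT = 245.2 meV / 1.9038 = 129 meV.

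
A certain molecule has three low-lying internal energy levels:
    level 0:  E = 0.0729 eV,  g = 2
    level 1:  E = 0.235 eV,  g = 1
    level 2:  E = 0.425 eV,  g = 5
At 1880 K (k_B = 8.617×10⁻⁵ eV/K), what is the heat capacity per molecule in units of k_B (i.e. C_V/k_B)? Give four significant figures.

0.7420

k_BT = 8.617×10⁻⁵ × 1880 K = 0.162000 eV.
Eᵢ/kT = 0.450000, 1.45062, 2.62346.
Z = Σ gᵢe^(−Eᵢ/kT) = 2·e^(−0.450000) + 1·e^(−1.45062) + 5·e^(−2.62346) = 1.27526 + 0.234425 + 0.362757 = 1.87244.
⟨E⟩ = 0.161409 eV, ⟨E²⟩ = 0.0455269 eV².
C_V/k_B = (⟨E²⟩ − ⟨E⟩²)/(kT)² = (0.0455269 − 0.0260529)/0.0262440 = 0.7420.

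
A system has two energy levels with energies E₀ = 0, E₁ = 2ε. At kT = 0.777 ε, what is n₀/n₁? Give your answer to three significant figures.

n₀/n₁ = exp[−(E₀−E₁)/kT] = exp(−(-2ε)/(0.777ε)) = exp(2.5740) = 13.1.

13.1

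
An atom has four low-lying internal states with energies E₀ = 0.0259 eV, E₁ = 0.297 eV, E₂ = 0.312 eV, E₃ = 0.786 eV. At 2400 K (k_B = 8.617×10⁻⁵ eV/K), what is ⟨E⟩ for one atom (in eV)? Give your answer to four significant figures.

0.1321 eV

k_BT = 8.617×10⁻⁵ × 2400 K = 0.206808 eV.
Eᵢ/kT = 0.125237, 1.43611, 1.50865, 3.80063.
Z = Σ e^(−Eᵢ/kT) = e^(−0.125237) + e^(−1.43611) + e^(−1.50865) + e^(−3.80063) = 0.882288 + 0.237851 + 0.221208 + 0.0223567 = 1.36370.
⟨E⟩ = Σ Eᵢ e^(−Eᵢ/kT) / Z = (0.0259·0.882288 + 0.297·0.237851 + 0.312·0.221208 + 0.786·0.0223567) / 1.36370 = 0.1321 eV.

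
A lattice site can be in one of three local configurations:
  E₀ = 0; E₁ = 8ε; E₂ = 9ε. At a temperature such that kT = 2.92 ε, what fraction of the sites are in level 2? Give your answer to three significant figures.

0.0413

Eᵢ/kT = 0, 2.7397, 3.0822.
Z = Σ e^(−Eᵢ/kT) = e^(−0) + e^(−2.7397) + e^(−3.0822) = 1.0000 + 0.064590 + 0.045858 = 1.1104.
P₂ = e^(−E₂/kT) / Z = 0.045858/1.1104 = 0.0413.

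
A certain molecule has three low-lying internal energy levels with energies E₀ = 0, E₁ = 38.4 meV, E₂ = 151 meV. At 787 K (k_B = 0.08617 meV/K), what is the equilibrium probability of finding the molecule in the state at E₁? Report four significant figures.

k_BT = 0.08617 × 787 K = 67.8158 meV.
Eᵢ/kT = 0, 0.566240, 2.22662.
Z = Σ e^(−Eᵢ/kT) = e^(−0) + e^(−0.566240) + e^(−2.22662) = 1.00000 + 0.567656 + 0.107892 = 1.67555.
P₁ = e^(−E₁/kT) / Z = 0.567656/1.67555 = 0.3388.

0.3388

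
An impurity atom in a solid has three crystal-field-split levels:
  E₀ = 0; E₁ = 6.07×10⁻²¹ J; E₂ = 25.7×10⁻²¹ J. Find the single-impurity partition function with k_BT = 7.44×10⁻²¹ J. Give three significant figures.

Eᵢ/kT = 0, 0.81586, 3.4543.
Z = Σ e^(−Eᵢ/kT) = e^(−0) + e^(−0.81586) + e^(−3.4543) = 1.0000 + 0.44226 + 0.031609 = 1.4739.

Z = 1.47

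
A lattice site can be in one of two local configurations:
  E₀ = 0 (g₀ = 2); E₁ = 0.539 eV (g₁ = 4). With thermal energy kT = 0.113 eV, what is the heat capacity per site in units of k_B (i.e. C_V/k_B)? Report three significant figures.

Eᵢ/kT = 0, 4.7699.
Z = Σ gᵢe^(−Eᵢ/kT) = 2·e^(−0) + 4·e^(−4.7699) = 2.0000 + 0.033925 = 2.0339.
⟨E⟩ = 0.0089904 eV, ⟨E²⟩ = 0.0048458 eV².
C_V/k_B = (⟨E²⟩ − ⟨E⟩²)/(kT)² = (0.0048458 − 0.000080827)/0.012769 = 0.373.

0.373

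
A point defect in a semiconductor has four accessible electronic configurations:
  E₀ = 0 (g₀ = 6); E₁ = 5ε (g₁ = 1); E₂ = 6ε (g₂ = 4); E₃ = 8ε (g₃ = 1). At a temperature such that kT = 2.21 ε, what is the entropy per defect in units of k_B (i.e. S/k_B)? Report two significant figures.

Eᵢ/kT = 0, 2.262, 2.715, 3.620.
Z = Σ gᵢe^(−Eᵢ/kT) = 6·e^(−0) + 1·e^(−2.262) + 4·e^(−2.715) + 1·e^(−3.620) = 6.000 + 0.1041 + 0.2648 + 0.02678 = 6.396.
⟨E⟩ = Σ EᵢPᵢ = 0.3633 ε.
S/k_B = ln Z + ⟨E⟩/kT = ln(6.396) + 0.3633/2.21 = 1.856 + 0.1644 = 2.0.

2.0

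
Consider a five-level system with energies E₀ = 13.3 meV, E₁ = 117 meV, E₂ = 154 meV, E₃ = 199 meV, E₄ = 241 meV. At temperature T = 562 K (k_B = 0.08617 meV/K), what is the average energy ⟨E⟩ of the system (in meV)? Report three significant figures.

k_BT = 0.08617 × 562 K = 48.428 meV.
Eᵢ/kT = 0.27463, 2.4160, 3.1800, 4.1092, 4.9765.
Z = Σ e^(−Eᵢ/kT) = e^(−0.27463) + e^(−2.4160) + e^(−3.1800) + e^(−4.1092) + e^(−4.9765) = 0.75985 + 0.089278 + 0.041586 + 0.016421 + 0.0068982 = 0.91403.
⟨E⟩ = Σ Eᵢ e^(−Eᵢ/kT) / Z = (13.3·0.75985 + 117·0.089278 + 154·0.041586 + 199·0.016421 + 241·0.0068982) / 0.91403 = 34.9 meV.

34.9 meV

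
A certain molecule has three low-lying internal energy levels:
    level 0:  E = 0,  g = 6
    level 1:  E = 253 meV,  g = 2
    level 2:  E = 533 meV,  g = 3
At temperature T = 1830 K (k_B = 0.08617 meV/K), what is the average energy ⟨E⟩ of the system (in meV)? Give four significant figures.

24.01 meV

k_BT = 0.08617 × 1830 K = 157.691 meV.
Eᵢ/kT = 0, 1.60440, 3.38003.
Z = Σ gᵢe^(−Eᵢ/kT) = 6·e^(−0) + 2·e^(−1.60440) + 3·e^(−3.38003) = 6.00000 + 0.402020 + 0.102139 = 6.50416.
⟨E⟩ = Σ Eᵢ gᵢe^(−Eᵢ/kT) / Z = (0·6.00000 + 253·0.402020 + 533·0.102139) / 6.50416 = 24.01 meV.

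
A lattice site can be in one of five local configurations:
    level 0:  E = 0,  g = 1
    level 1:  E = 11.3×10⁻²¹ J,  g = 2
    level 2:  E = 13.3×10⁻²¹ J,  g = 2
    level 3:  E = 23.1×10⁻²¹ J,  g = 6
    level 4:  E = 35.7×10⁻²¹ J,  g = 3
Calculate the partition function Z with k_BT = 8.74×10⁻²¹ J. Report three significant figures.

Eᵢ/kT = 0, 1.2929, 1.5217, 2.6430, 4.0847.
Z = Σ gᵢe^(−Eᵢ/kT) = 1·e^(−0) + 2·e^(−1.2929) + 2·e^(−1.5217) + 6·e^(−2.6430) + 3·e^(−4.0847) = 1.0000 + 0.54895 + 0.43668 + 0.42689 + 0.050485 = 2.4630.

Z = 2.46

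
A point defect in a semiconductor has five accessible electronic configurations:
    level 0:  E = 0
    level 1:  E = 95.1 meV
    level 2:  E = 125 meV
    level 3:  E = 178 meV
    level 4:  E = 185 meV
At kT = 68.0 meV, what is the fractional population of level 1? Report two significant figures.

0.16

Eᵢ/kT = 0, 1.399, 1.838, 2.618, 2.721.
Z = Σ e^(−Eᵢ/kT) = e^(−0) + e^(−1.399) + e^(−1.838) + e^(−2.618) + e^(−2.721) = 1.000 + 0.2468 + 0.1591 + 0.07295 + 0.06581 = 1.545.
P₁ = e^(−E₁/kT) / Z = 0.2468/1.545 = 0.16.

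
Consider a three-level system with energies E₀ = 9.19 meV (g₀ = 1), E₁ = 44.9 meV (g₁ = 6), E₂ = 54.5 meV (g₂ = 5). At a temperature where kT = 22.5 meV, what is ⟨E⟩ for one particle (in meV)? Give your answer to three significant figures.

Eᵢ/kT = 0.40844, 1.9956, 2.4222.
Z = Σ gᵢe^(−Eᵢ/kT) = 1·e^(−0.40844) + 6·e^(−1.9956) + 5·e^(−2.4222) = 0.66469 + 0.81559 + 0.44363 = 1.9239.
⟨E⟩ = Σ Eᵢ gᵢe^(−Eᵢ/kT) / Z = (9.19·0.66469 + 44.9·0.81559 + 54.5·0.44363) / 1.9239 = 34.8 meV.

34.8 meV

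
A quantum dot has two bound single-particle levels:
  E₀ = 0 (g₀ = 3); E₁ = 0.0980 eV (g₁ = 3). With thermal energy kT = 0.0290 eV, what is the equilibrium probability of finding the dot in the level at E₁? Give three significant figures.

Eᵢ/kT = 0, 3.3793.
Z = Σ gᵢe^(−Eᵢ/kT) = 3·e^(−0) + 3·e^(−3.3793) = 3.0000 + 0.10221 = 3.1022.
P₁ = g₁ e^(−E₁/kT) / Z = 0.10221/3.1022 = 0.0329.

0.0329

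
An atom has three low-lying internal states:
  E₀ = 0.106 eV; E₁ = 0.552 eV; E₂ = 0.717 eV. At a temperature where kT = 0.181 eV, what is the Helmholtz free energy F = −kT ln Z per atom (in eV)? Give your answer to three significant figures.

0.0856 eV

Eᵢ/kT = 0.58564, 3.0497, 3.9613.
Z = Σ e^(−Eᵢ/kT) = e^(−0.58564) + e^(−3.0497) + e^(−3.9613) = 0.55675 + 0.047373 + 0.019038 = 0.62316.
F = −kT ln Z = −0.181 × ln(0.62316) = −0.181 × -0.47295 = 0.0856 eV.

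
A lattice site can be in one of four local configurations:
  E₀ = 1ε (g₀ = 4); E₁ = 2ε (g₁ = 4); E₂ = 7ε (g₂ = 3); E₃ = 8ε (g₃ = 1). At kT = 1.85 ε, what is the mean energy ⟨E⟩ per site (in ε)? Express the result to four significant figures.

1.493 ε

Eᵢ/kT = 0.540541, 1.08108, 3.78378, 4.32432.
Z = Σ gᵢe^(−Eᵢ/kT) = 4·e^(−0.540541) + 4·e^(−1.08108) + 3·e^(−3.78378) + 1·e^(−4.32432) = 2.32973 + 1.35692 + 0.0682098 + 0.0132426 = 3.76810.
⟨E⟩ = Σ Eᵢ gᵢe^(−Eᵢ/kT) / Z = (1·2.32973 + 2·1.35692 + 7·0.0682098 + 8·0.0132426) / 3.76810 = 1.493 ε.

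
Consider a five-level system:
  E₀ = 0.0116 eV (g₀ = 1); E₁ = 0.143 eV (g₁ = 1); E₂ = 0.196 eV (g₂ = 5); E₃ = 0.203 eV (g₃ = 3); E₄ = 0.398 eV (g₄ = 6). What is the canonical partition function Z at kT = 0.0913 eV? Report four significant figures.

Eᵢ/kT = 0.127054, 1.56627, 2.14677, 2.22344, 4.35926.
Z = Σ gᵢe^(−Eᵢ/kT) = 1·e^(−0.127054) + 1·e^(−1.56627) + 5·e^(−2.14677) + 3·e^(−2.22344) + 6·e^(−4.35926) = 0.880686 + 0.208823 + 0.584305 + 0.324708 + 0.0767271 = 2.07525.

Z = 2.075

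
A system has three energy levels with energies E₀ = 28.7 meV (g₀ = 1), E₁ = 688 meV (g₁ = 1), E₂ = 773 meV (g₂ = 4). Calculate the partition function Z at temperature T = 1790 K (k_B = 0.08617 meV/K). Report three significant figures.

Z = 0.868

k_BT = 0.08617 × 1790 K = 154.24 meV.
Eᵢ/kT = 0.18607, 4.4606, 5.0117.
Z = Σ gᵢe^(−Eᵢ/kT) = 1·e^(−0.18607) + 1·e^(−4.4606) + 4·e^(−5.0117) = 0.83022 + 0.011555 + 0.026638 = 0.86841.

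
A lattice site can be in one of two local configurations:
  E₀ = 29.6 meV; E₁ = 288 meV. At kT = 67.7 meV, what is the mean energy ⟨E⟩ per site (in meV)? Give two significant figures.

Eᵢ/kT = 0.4372, 4.254.
Z = Σ e^(−Eᵢ/kT) = e^(−0.4372) + e^(−4.254) = 0.6458 + 0.01421 = 0.6600.
⟨E⟩ = Σ Eᵢ e^(−Eᵢ/kT) / Z = (29.6·0.6458 + 288·0.01421) / 0.6600 = 35 meV.

35 meV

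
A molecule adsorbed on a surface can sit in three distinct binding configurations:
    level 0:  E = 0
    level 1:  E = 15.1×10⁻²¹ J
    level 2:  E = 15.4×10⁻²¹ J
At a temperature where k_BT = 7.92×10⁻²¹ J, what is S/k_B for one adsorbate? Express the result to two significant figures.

0.69

Eᵢ/kT = 0, 1.907, 1.944.
Z = Σ e^(−Eᵢ/kT) = e^(−0) + e^(−1.907) + e^(−1.944) = 1.000 + 0.1485 + 0.1431 = 1.292.
⟨E⟩ = Σ EᵢPᵢ = 3.441 ×10⁻²¹ J.
S/k_B = ln Z + ⟨E⟩/kT = ln(1.292) + 3.441/7.92 = 0.2562 + 0.4345 = 0.69.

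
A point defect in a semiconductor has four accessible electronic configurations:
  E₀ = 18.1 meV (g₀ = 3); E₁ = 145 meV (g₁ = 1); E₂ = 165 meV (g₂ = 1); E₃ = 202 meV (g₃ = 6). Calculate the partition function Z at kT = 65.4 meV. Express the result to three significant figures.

Eᵢ/kT = 0.27676, 2.2171, 2.5229, 3.0887.
Z = Σ gᵢe^(−Eᵢ/kT) = 3·e^(−0.27676) + 1·e^(−2.2171) + 1·e^(−2.5229) + 6·e^(−3.0887) = 2.2747 + 0.10892 + 0.080227 + 0.27337 = 2.7372.

Z = 2.74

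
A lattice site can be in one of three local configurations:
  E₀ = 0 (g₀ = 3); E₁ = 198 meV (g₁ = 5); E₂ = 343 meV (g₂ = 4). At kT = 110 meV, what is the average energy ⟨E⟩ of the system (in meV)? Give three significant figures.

56.0 meV

Eᵢ/kT = 0, 1.8000, 3.1182.
Z = Σ gᵢe^(−Eᵢ/kT) = 3·e^(−0) + 5·e^(−1.8000) + 4·e^(−3.1182) = 3.0000 + 0.82649 + 0.17695 = 4.0034.
⟨E⟩ = Σ Eᵢ gᵢe^(−Eᵢ/kT) / Z = (0·3.0000 + 198·0.82649 + 343·0.17695) / 4.0034 = 56.0 meV.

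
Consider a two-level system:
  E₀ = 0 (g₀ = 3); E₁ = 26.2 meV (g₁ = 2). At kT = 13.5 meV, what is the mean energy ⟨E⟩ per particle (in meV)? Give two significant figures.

Eᵢ/kT = 0, 1.941.
Z = Σ gᵢe^(−Eᵢ/kT) = 3·e^(−0) + 2·e^(−1.941) = 3.000 + 0.2871 = 3.287.
⟨E⟩ = Σ Eᵢ gᵢe^(−Eᵢ/kT) / Z = (0·3.000 + 26.2·0.2871) / 3.287 = 2.3 meV.

2.3 meV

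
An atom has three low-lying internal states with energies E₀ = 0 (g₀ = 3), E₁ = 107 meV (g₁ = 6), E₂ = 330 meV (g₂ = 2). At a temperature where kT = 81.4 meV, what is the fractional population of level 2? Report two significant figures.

0.0075

Eᵢ/kT = 0, 1.314, 4.054.
Z = Σ gᵢe^(−Eᵢ/kT) = 3·e^(−0) + 6·e^(−1.314) + 2·e^(−4.054) = 3.000 + 1.612 + 0.03471 = 4.647.
P₂ = g₂ e^(−E₂/kT) / Z = 0.03471/4.647 = 0.0075.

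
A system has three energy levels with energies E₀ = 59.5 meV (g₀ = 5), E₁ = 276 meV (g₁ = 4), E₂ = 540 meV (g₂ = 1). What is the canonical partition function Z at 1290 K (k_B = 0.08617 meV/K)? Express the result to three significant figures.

Z = 3.27

k_BT = 0.08617 × 1290 K = 111.16 meV.
Eᵢ/kT = 0.53526, 2.4829, 4.8579.
Z = Σ gᵢe^(−Eᵢ/kT) = 5·e^(−0.53526) + 4·e^(−2.4829) + 1·e^(−4.8579) = 2.9276 + 0.33400 + 0.0077668 = 3.2694.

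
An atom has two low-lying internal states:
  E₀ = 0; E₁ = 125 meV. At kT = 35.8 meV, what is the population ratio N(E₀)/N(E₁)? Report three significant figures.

32.8

n₀/n₁ = exp[−(E₀−E₁)/kT] = exp(−(-125 meV)/(35.8 meV)) = exp(3.4916) = 32.8.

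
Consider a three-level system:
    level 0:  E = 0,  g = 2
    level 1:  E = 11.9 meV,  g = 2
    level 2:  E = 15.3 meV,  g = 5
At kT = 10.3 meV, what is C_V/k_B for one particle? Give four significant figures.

Eᵢ/kT = 0, 1.15534, 1.48544.
Z = Σ gᵢe^(−Eᵢ/kT) = 2·e^(−0) + 2·e^(−1.15534) + 5·e^(−1.48544) = 2.00000 + 0.629901 + 1.13201 = 3.76191.
⟨E⟩ = 6.59654 meV, ⟨E²⟩ = 94.1523 meV².
C_V/k_B = (⟨E²⟩ − ⟨E⟩²)/(kT)² = (94.1523 − 43.5143)/106.090 = 0.4773.

0.4773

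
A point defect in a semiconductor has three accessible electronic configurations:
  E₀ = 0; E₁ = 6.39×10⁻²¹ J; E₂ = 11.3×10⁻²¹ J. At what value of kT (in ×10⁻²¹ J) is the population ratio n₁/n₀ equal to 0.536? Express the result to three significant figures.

10.2 ×10⁻²¹ J

n₁/n₀ = exp[−(E₁−E₀)/kT] = 0.536.
⇒ (E₁−E₀)/kT = ln(1/0.536) = ln(1.8657) = 0.62364.
kT = 6.39 ×10⁻²¹ J / 0.62364 = 10.2 ×10⁻²¹ J.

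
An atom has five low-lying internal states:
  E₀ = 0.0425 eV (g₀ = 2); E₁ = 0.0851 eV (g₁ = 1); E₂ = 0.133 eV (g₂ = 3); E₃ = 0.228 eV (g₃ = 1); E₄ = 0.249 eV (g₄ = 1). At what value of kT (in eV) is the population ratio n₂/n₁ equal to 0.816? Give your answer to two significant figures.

0.037 eV

n₂/n₁ = (g₂/g₁) exp[−(E₂−E₁)/kT] = 0.816.
⇒ (E₂−E₁)/kT = ln((3/1)/0.816) = ln(3.676) = 1.302.
kT = 0.0479 eV / 1.302 = 0.037 eV.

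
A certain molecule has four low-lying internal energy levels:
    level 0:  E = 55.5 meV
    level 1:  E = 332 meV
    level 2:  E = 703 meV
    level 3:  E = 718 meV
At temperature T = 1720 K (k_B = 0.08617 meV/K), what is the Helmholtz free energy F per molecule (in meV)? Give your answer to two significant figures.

k_BT = 0.08617 × 1720 K = 148.2 meV.
Eᵢ/kT = 0.3745, 2.240, 4.744, 4.845.
Z = Σ e^(−Eᵢ/kT) = e^(−0.3745) + e^(−2.240) + e^(−4.744) + e^(−4.845) = 0.6876 + 0.1065 + 0.008704 + 0.007868 = 0.8107.
F = −kT ln Z = −148.2 × ln(0.8107) = −148.2 × -0.2099 = 31 meV.

31 meV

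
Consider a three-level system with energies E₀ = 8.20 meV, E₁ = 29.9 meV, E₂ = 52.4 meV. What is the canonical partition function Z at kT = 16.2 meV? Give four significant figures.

Eᵢ/kT = 0.506173, 1.84568, 3.23457.
Z = Σ e^(−Eᵢ/kT) = e^(−0.506173) + e^(−1.84568) + e^(−3.23457) = 0.602798 + 0.157918 + 0.0393771 = 0.800093.

Z = 0.8001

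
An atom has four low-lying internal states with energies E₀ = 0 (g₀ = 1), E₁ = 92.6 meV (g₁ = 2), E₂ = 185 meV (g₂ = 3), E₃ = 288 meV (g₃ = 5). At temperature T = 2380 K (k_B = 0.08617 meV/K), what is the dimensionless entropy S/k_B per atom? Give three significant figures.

2.27

k_BT = 0.08617 × 2380 K = 205.08 meV.
Eᵢ/kT = 0, 0.45153, 0.90209, 1.4043.
Z = Σ gᵢe^(−Eᵢ/kT) = 1·e^(−0) + 2·e^(−0.45153) + 3·e^(−0.90209) + 5·e^(−1.4043) = 1.0000 + 1.2733 + 1.2172 + 1.2277 = 4.7182.
⟨E⟩ = Σ EᵢPᵢ = 147.66 meV.
S/k_B = ln Z + ⟨E⟩/kT = ln(4.7182) + 147.66/205.08 = 1.5514 + 0.72001 = 2.27.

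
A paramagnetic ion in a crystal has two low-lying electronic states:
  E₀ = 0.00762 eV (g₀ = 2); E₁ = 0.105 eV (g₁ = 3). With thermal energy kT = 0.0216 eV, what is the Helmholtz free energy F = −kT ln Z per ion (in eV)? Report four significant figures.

-0.007706 eV

Eᵢ/kT = 0.352778, 4.86111.
Z = Σ gᵢe^(−Eᵢ/kT) = 2·e^(−0.352778) + 3·e^(−4.86111) = 1.40547 + 0.0232257 = 1.42870.
F = −kT ln Z = −0.0216 × ln(1.42870) = −0.0216 × 0.356765 = -0.007706 eV.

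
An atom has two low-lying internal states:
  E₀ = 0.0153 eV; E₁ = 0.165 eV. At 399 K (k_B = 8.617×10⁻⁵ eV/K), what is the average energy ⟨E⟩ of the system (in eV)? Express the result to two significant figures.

0.017 eV

k_BT = 8.617×10⁻⁵ × 399 K = 0.03438 eV.
Eᵢ/kT = 0.4450, 4.799.
Z = Σ e^(−Eᵢ/kT) = e^(−0.4450) + e^(−4.799) = 0.6408 + 0.008238 = 0.6490.
⟨E⟩ = Σ Eᵢ e^(−Eᵢ/kT) / Z = (0.0153·0.6408 + 0.165·0.008238) / 0.6490 = 0.017 eV.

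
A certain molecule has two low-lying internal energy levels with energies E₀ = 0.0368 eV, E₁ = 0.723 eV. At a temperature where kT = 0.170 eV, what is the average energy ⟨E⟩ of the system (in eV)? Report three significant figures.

0.0487 eV

Eᵢ/kT = 0.21647, 4.2529.
Z = Σ e^(−Eᵢ/kT) = e^(−0.21647) + e^(−4.2529) = 0.80536 + 0.014223 = 0.81958.
⟨E⟩ = Σ Eᵢ e^(−Eᵢ/kT) / Z = (0.0368·0.80536 + 0.723·0.014223) / 0.81958 = 0.0487 eV.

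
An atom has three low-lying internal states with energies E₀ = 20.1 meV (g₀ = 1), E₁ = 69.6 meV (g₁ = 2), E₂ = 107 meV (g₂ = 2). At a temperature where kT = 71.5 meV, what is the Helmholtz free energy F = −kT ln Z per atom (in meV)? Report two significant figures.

-48 meV

Eᵢ/kT = 0.2811, 0.9734, 1.497.
Z = Σ gᵢe^(−Eᵢ/kT) = 1·e^(−0.2811) + 2·e^(−0.9734) + 2·e^(−1.497) = 0.7550 + 0.7556 + 0.4476 = 1.958.
F = −kT ln Z = −71.5 × ln(1.958) = −71.5 × 0.6719 = -48 meV.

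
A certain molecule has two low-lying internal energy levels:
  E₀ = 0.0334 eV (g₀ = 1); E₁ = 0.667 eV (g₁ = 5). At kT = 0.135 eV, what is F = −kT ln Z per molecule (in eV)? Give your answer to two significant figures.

0.027 eV

Eᵢ/kT = 0.2474, 4.941.
Z = Σ gᵢe^(−Eᵢ/kT) = 1·e^(−0.2474) + 5·e^(−4.941) = 0.7808 + 0.03574 = 0.8165.
F = −kT ln Z = −0.135 × ln(0.8165) = −0.135 × -0.2027 = 0.027 eV.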